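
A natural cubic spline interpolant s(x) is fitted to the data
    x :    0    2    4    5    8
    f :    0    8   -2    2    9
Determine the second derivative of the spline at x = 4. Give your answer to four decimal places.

12.7907

Put σ_i = s'' at the i-th knot. Here h = (2, 2, 1, 3) and Δ = (4, -5, 4, 7/3), so the interior equations h_(i-1)·σ_(i-1) + 2(h_(i-1)+h_i)·σ_i + h_i·σ_(i+1) = 6(Δ_i − Δ_(i-1)) read
  2·σ_0 + 8·σ_1 + 2·σ_2 = 6(Δ_1 - Δ_0) = -54
  2·σ_1 + 6·σ_2 + 1·σ_3 = 6(Δ_2 - Δ_1) = 54
  1·σ_2 + 8·σ_3 + 3·σ_4 = 6(Δ_3 - Δ_2) = -10
Natural end conditions: σ_0 = σ_4 = 0.
Hence σ_0 = 0, σ_1 = -1711/172, σ_2 = 550/43, σ_3 = -245/86, σ_4 = 0.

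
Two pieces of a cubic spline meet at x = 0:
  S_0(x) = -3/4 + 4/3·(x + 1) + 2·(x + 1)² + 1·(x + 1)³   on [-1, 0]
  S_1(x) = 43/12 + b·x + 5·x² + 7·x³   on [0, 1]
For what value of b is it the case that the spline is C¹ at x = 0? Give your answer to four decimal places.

S_0'(x) = 4/3 + 4·(x + 1) + 3·(x + 1)², so S_0'(0) = 25/3. On the right, S_1'(0) = b, so b = 25/3.

8.3333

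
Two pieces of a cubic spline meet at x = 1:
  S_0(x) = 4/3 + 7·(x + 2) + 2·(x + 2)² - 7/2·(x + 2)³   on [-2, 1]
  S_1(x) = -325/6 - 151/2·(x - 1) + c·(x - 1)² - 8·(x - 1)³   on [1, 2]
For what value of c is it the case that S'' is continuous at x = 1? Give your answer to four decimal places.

S_0''(x) = 4 - 21·(x + 2), so S_0''(1) = -59. On the right, S_1''(1) = 2c, so c = -59/2.

-29.5000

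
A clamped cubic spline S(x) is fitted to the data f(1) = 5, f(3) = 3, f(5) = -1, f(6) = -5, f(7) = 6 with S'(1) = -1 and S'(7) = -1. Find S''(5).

Let m_i = S''(x_i). Step sizes h_i = 2, 2, 1, 1; slopes of the chords Δ_i = (y_(i+1) - y_i)/h_i = -1, -2, -4, 11.
  2·m_0 + 8·m_1 + 2·m_2 = 6(Δ_1 - Δ_0) = -6
  2·m_1 + 6·m_2 + 1·m_3 = 6(Δ_2 - Δ_1) = -12
  1·m_2 + 4·m_3 + 1·m_4 = 6(Δ_3 - Δ_2) = 90
Clamped end conditions give two more equations: 2h_0·m_0 + h_0·m_1 = 6(Δ_0 - S'(1)) = 0 and h_3·m_3 + 2h_3·m_4 = 6(S'(7) - Δ_3) = -72.
Solving: m_0 = -6/7, m_1 = 12/7, m_2 = -9, m_3 = 270/7, m_4 = -387/7.

-9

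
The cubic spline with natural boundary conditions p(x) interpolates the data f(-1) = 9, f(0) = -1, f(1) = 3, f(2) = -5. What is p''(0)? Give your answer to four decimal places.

With M_i denoting the second derivative at x_i, h_i = 1, 1, 1, and Δ_i = (y_(i+1) − y_i)/h_i = -10, 4, -8:
  1·M_0 + 4·M_1 + 1·M_2 = 6(Δ_1 - Δ_0) = 84
  1·M_1 + 4·M_2 + 1·M_3 = 6(Δ_2 - Δ_1) = -72
Natural end conditions: M_0 = M_3 = 0.
Forward elimination and back-substitution give M_0 = 0, M_1 = 136/5, M_2 = -124/5, M_3 = 0.

27.2000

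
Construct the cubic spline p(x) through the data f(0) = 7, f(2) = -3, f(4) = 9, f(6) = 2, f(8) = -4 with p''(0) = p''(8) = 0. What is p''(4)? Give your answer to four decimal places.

Write σ_i for p''(x_i). With h_i = 2, 2, 2, 2 and divided differences Δ_i = -5, 6, -7/2, -3, the continuity of p' gives the tridiagonal system
  2·σ_0 + 8·σ_1 + 2·σ_2 = 6(Δ_1 - Δ_0) = 66
  2·σ_1 + 8·σ_2 + 2·σ_3 = 6(Δ_2 - Δ_1) = -57
  2·σ_2 + 8·σ_3 + 2·σ_4 = 6(Δ_3 - Δ_2) = 3
Natural end conditions: σ_0 = σ_4 = 0.
Forward elimination and back-substitution give σ_0 = 0, σ_1 = 1221/112, σ_2 = -297/28, σ_3 = 339/112, σ_4 = 0.

-10.6071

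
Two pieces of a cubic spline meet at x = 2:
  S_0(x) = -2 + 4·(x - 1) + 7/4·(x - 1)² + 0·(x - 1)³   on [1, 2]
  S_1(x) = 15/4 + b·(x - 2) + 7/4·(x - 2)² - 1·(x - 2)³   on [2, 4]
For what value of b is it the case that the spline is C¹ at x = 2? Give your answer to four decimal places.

S_0'(x) = 4 + 7/2·(x - 1) + 0·(x - 1)², so S_0'(2) = 15/2. On the right, S_1'(2) = b, so b = 15/2.

7.5000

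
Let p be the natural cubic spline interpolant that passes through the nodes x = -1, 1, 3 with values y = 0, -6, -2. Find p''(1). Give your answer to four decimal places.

3.7500

Write M_i for p''(x_i). With h_i = 2, 2 and divided differences Δ_i = -3, 2, the continuity of p' gives the tridiagonal system
  2·M_0 + 8·M_1 + 2·M_2 = 6(Δ_1 - Δ_0) = 30
Natural end conditions: M_0 = M_2 = 0.
Forward elimination and back-substitution give M_0 = 0, M_1 = 15/4, M_2 = 0.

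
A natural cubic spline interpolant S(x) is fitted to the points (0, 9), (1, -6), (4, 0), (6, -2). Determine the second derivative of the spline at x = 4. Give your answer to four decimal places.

Write σ_i for S''(x_i). With h_i = 1, 3, 2 and divided differences Δ_i = -15, 2, -1, the continuity of S' gives the tridiagonal system
  1·σ_0 + 8·σ_1 + 3·σ_2 = 6(Δ_1 - Δ_0) = 102
  3·σ_1 + 10·σ_2 + 2·σ_3 = 6(Δ_2 - Δ_1) = -18
Natural end conditions: σ_0 = σ_3 = 0.
Solving: σ_0 = 0, σ_1 = 1074/71, σ_2 = -450/71, σ_3 = 0.

-6.3380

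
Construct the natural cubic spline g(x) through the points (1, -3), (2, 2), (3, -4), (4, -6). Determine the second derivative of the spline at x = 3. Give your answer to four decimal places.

Write M_i for g''(x_i). With h_i = 1, 1, 1 and divided differences Δ_i = 5, -6, -2, the continuity of g' gives the tridiagonal system
  1·M_0 + 4·M_1 + 1·M_2 = 6(Δ_1 - Δ_0) = -66
  1·M_1 + 4·M_2 + 1·M_3 = 6(Δ_2 - Δ_1) = 24
Natural end conditions: M_0 = M_3 = 0.
Hence M_0 = 0, M_1 = -96/5, M_2 = 54/5, M_3 = 0.

10.8000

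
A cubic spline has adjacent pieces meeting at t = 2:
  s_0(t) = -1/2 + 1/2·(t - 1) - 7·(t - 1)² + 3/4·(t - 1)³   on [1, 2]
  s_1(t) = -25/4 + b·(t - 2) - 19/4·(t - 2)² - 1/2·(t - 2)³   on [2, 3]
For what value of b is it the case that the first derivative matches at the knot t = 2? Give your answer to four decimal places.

-11.2500

s_0'(t) = 1/2 - 14·(t - 1) + 9/4·(t - 1)², so s_0'(2) = -45/4. On the right, s_1'(2) = b, so b = -45/4.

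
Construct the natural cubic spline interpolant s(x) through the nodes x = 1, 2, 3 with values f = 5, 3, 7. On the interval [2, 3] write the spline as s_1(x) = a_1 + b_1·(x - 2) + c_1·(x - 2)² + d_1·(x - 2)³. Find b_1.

With M_i denoting the second derivative at x_i, h_i = 1, 1, and Δ_i = (y_(i+1) − y_i)/h_i = -2, 4:
  1·M_0 + 4·M_1 + 1·M_2 = 6(Δ_1 - Δ_0) = 36
Natural end conditions: M_0 = M_2 = 0.
Solving: M_0 = 0, M_1 = 9, M_2 = 0.
On [2, 3], with s_1(x) = a_1 + b_1·(x - 2) + c_1·(x - 2)² + d_1·(x - 2)³: c_1 = M_1/2 = 9/2, d_1 = (M_2 - M_1)/(6h_1) = -3/2, b_1 = Δ_1 - h_1(2M_1 + M_2)/6 = 1.

1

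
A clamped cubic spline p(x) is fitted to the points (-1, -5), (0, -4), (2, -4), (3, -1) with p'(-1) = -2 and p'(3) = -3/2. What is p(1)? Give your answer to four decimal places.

-4.5500

Write σ_i for p''(x_i). With h_i = 1, 2, 1 and divided differences Δ_i = 1, 0, 3, the continuity of p' gives the tridiagonal system
  1·σ_0 + 6·σ_1 + 2·σ_2 = 6(Δ_1 - Δ_0) = -6
  2·σ_1 + 6·σ_2 + 1·σ_3 = 6(Δ_2 - Δ_1) = 18
Clamped end conditions give two more equations: 2h_0·σ_0 + h_0·σ_1 = 6(Δ_0 - p'(-1)) = 18 and h_2·σ_2 + 2h_2·σ_3 = 6(p'(3) - Δ_2) = -27.
Hence σ_0 = 412/35, σ_1 = -194/35, σ_2 = 271/35, σ_3 = -608/35.
On [0, 2], p(x) = -4 + 39/35·x - 97/35·x² + 31/28·x³.
With x = 1: p(1) = -91/20.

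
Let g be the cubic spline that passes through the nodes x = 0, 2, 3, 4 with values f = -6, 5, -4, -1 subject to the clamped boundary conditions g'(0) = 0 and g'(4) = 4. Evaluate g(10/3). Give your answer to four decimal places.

-4.1549

With M_i denoting the second derivative at x_i, h_i = 2, 1, 1, and Δ_i = (y_(i+1) − y_i)/h_i = 11/2, -9, 3:
  2·M_0 + 6·M_1 + 1·M_2 = 6(Δ_1 - Δ_0) = -87
  1·M_1 + 4·M_2 + 1·M_3 = 6(Δ_2 - Δ_1) = 72
Clamped end conditions give two more equations: 2h_0·M_0 + h_0·M_1 = 6(Δ_0 - g'(0)) = 33 and h_2·M_2 + 2h_2·M_3 = 6(g'(4) - Δ_2) = 6.
Hence M_0 = 469/22, M_1 = -575/22, M_2 = 299/11, M_3 = -233/22.
On [3, 4], g(x) = -4 - 189/44·(x - 3) + 299/22·(x - 3)² - 277/44·(x - 3)³.
With (x - 3) = 1/3: g(10/3) = -1234/297.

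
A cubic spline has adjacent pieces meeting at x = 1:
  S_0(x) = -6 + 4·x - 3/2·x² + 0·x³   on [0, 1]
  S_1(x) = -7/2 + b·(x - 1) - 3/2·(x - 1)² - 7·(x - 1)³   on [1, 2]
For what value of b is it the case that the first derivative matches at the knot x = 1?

1

S_0'(x) = 4 - 3·x + 0·x², so S_0'(1) = 1. On the right, S_1'(1) = b, so b = 1.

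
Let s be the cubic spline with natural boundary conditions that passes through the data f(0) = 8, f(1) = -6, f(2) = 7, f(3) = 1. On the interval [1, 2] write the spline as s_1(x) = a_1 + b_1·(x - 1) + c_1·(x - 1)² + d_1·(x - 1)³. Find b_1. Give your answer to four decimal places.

Write M_i for s''(x_i). With h_i = 1, 1, 1 and divided differences Δ_i = -14, 13, -6, the continuity of s' gives the tridiagonal system
  1·M_0 + 4·M_1 + 1·M_2 = 6(Δ_1 - Δ_0) = 162
  1·M_1 + 4·M_2 + 1·M_3 = 6(Δ_2 - Δ_1) = -114
Natural end conditions: M_0 = M_3 = 0.
Solving the tridiagonal system: M_0 = 0, M_1 = 254/5, M_2 = -206/5, M_3 = 0.
On [1, 2], with s_1(x) = a_1 + b_1·(x - 1) + c_1·(x - 1)² + d_1·(x - 1)³: c_1 = M_1/2 = 127/5, d_1 = (M_2 - M_1)/(6h_1) = -46/3, b_1 = Δ_1 - h_1(2M_1 + M_2)/6 = 44/15.

2.9333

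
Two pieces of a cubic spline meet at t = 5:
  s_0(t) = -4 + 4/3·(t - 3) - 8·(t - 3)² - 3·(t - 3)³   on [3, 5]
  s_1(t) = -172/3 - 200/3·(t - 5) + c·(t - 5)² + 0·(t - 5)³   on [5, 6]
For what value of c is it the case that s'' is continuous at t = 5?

s_0''(t) = -16 - 18·(t - 3), so s_0''(5) = -52. On the right, s_1''(5) = 2c, so c = -26.

-26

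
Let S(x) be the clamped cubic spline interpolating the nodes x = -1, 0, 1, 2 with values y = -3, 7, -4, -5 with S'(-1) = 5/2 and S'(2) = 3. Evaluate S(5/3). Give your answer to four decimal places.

-5.9284

Let M_i = S''(x_i). Step sizes h_i = 1, 1, 1; slopes of the chords Δ_i = (y_(i+1) - y_i)/h_i = 10, -11, -1.
  1·M_0 + 4·M_1 + 1·M_2 = 6(Δ_1 - Δ_0) = -126
  1·M_1 + 4·M_2 + 1·M_3 = 6(Δ_2 - Δ_1) = 60
Clamped end conditions give two more equations: 2h_0·M_0 + h_0·M_1 = 6(Δ_0 - S'(-1)) = 45 and h_2·M_2 + 2h_2·M_3 = 6(S'(2) - Δ_2) = 24.
Solving the tridiagonal system: M_0 = 716/15, M_1 = -757/15, M_2 = 422/15, M_3 = -31/15.
On [1, 2], S(x) = -4 - 301/30·(x - 1) + 211/15·(x - 1)² - 151/30·(x - 1)³.
With (x - 1) = 2/3: S(5/3) = -2401/405.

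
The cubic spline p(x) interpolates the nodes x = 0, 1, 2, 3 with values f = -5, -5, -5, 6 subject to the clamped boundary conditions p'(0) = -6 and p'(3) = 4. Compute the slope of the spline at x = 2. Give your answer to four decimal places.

With M_i denoting the second derivative at x_i, h_i = 1, 1, 1, and Δ_i = (y_(i+1) − y_i)/h_i = 0, 0, 11:
  1·M_0 + 4·M_1 + 1·M_2 = 6(Δ_1 - Δ_0) = 0
  1·M_1 + 4·M_2 + 1·M_3 = 6(Δ_2 - Δ_1) = 66
Clamped end conditions give two more equations: 2h_0·M_0 + h_0·M_1 = 6(Δ_0 - p'(0)) = 36 and h_2·M_2 + 2h_2·M_3 = 6(p'(3) - Δ_2) = -42.
Hence M_0 = 74/3, M_1 = -40/3, M_2 = 86/3, M_3 = -106/3.
On [2, 3], p'(x) = b_2 + 2c_2·(x - 2) + 3d_2·(x - 2)² with b_2 = Δ_2 - h_2(2M_2 + M_3)/6 = 22/3, c_2 = M_2/2 = 43/3, d_2 = (M_3 - M_2)/(6h_2) = -32/3. So p'(2) = 22/3.

7.3333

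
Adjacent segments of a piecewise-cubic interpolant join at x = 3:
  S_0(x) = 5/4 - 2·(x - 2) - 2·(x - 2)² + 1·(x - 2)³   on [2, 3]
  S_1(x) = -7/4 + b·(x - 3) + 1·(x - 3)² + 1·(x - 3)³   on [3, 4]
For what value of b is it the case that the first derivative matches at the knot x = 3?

S_0'(x) = -2 - 4·(x - 2) + 3·(x - 2)², so S_0'(3) = -3. On the right, S_1'(3) = b, so b = -3.

-3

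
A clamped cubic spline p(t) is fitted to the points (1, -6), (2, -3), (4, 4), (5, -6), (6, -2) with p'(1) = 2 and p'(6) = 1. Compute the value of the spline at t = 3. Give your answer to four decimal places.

With σ_i denoting the second derivative at x_i, h_i = 1, 2, 1, 1, and Δ_i = (y_(i+1) − y_i)/h_i = 3, 7/2, -10, 4:
  1·σ_0 + 6·σ_1 + 2·σ_2 = 6(Δ_1 - Δ_0) = 3
  2·σ_1 + 6·σ_2 + 1·σ_3 = 6(Δ_2 - Δ_1) = -81
  1·σ_2 + 4·σ_3 + 1·σ_4 = 6(Δ_3 - Δ_2) = 84
Clamped end conditions give two more equations: 2h_0·σ_0 + h_0·σ_1 = 6(Δ_0 - p'(1)) = 6 and h_3·σ_3 + 2h_3·σ_4 = 6(p'(6) - Δ_3) = -18.
Solving: σ_0 = -59/64, σ_1 = 251/32, σ_2 = -2761/128, σ_3 = 2095/64, σ_4 = -3247/128.
On [2, 4], p(t) = -3 + 699/128·(t - 2) + 251/64·(t - 2)² - 1255/512·(t - 2)³.
With (t - 2) = 1: p(3) = 2013/512.

3.9316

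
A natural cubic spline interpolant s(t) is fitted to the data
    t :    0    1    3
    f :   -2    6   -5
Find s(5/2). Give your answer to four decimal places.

Put σ_i = s'' at the i-th knot. Here h = (1, 2) and Δ = (8, -11/2), so the interior equations h_(i-1)·σ_(i-1) + 2(h_(i-1)+h_i)·σ_i + h_i·σ_(i+1) = 6(Δ_i − Δ_(i-1)) read
  1·σ_0 + 6·σ_1 + 2·σ_2 = 6(Δ_1 - Δ_0) = -81
Natural end conditions: σ_0 = σ_2 = 0.
Solving the tridiagonal system: σ_0 = 0, σ_1 = -27/2, σ_2 = 0.
On [1, 3], s(t) = 6 + 7/2·(t - 1) - 27/4·(t - 1)² + 9/8·(t - 1)³.
With (t - 1) = 3/2: s(5/2) = -9/64.

-0.1406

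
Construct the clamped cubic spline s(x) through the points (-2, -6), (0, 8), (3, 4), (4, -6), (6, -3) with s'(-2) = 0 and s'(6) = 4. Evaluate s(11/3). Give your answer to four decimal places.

Put σ_i = s'' at the i-th knot. Here h = (2, 3, 1, 2) and Δ = (7, -4/3, -10, 3/2), so the interior equations h_(i-1)·σ_(i-1) + 2(h_(i-1)+h_i)·σ_i + h_i·σ_(i+1) = 6(Δ_i − Δ_(i-1)) read
  2·σ_0 + 10·σ_1 + 3·σ_2 = 6(Δ_1 - Δ_0) = -50
  3·σ_1 + 8·σ_2 + 1·σ_3 = 6(Δ_2 - Δ_1) = -52
  1·σ_2 + 6·σ_3 + 2·σ_4 = 6(Δ_3 - Δ_2) = 69
Clamped end conditions give two more equations: 2h_0·σ_0 + h_0·σ_1 = 6(Δ_0 - s'(-2)) = 42 and h_3·σ_3 + 2h_3·σ_4 = 6(s'(6) - Δ_3) = 15.
Hence σ_0 = 1829/136, σ_1 = -401/68, σ_2 = -1219/204, σ_3 = 2753/204, σ_4 = -1223/408.
On [3, 4], s(x) = 4 - 1395/136·(x - 3) - 1219/408·(x - 3)² + 331/102·(x - 3)³.
With (x - 3) = 2/3: s(11/3) = -17651/5508.

-3.2046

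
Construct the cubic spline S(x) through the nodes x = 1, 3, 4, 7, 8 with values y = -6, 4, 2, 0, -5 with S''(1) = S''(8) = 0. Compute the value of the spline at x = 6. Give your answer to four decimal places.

Put m_i = S'' at the i-th knot. Here h = (2, 1, 3, 1) and Δ = (5, -2, -2/3, -5), so the interior equations h_(i-1)·m_(i-1) + 2(h_(i-1)+h_i)·m_i + h_i·m_(i+1) = 6(Δ_i − Δ_(i-1)) read
  2·m_0 + 6·m_1 + 1·m_2 = 6(Δ_1 - Δ_0) = -42
  1·m_1 + 8·m_2 + 3·m_3 = 6(Δ_2 - Δ_1) = 8
  3·m_2 + 8·m_3 + 1·m_4 = 6(Δ_3 - Δ_2) = -26
Natural end conditions: m_0 = m_4 = 0.
Solving: m_0 = 0, m_1 = -1226/161, m_2 = 594/161, m_3 = -746/161, m_4 = 0.
On [4, 7], S(x) = 2 - 985/483·(x - 4) + 297/161·(x - 4)² - 670/1449·(x - 4)³.
With (x - 4) = 2: S(6) = 2320/1449.

1.6011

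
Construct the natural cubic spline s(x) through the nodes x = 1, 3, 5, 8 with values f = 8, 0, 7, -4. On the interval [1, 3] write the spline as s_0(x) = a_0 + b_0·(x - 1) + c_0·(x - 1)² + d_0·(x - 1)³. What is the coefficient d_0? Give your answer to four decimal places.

0.5877

With M_i denoting the second derivative at x_i, h_i = 2, 2, 3, and Δ_i = (y_(i+1) − y_i)/h_i = -4, 7/2, -11/3:
  2·M_0 + 8·M_1 + 2·M_2 = 6(Δ_1 - Δ_0) = 45
  2·M_1 + 10·M_2 + 3·M_3 = 6(Δ_2 - Δ_1) = -43
Natural end conditions: M_0 = M_3 = 0.
Hence M_0 = 0, M_1 = 134/19, M_2 = -217/38, M_3 = 0.
On [1, 3], with s_0(x) = a_0 + b_0·(x - 1) + c_0·(x - 1)² + d_0·(x - 1)³: c_0 = M_0/2 = 0, d_0 = (M_1 - M_0)/(6h_0) = 67/114, b_0 = Δ_0 - h_0(2M_0 + M_1)/6 = -362/57.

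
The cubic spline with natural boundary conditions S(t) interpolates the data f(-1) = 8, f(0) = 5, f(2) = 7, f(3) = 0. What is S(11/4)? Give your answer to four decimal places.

Write M_i for S''(x_i). With h_i = 1, 2, 1 and divided differences Δ_i = -3, 1, -7, the continuity of S' gives the tridiagonal system
  1·M_0 + 6·M_1 + 2·M_2 = 6(Δ_1 - Δ_0) = 24
  2·M_1 + 6·M_2 + 1·M_3 = 6(Δ_2 - Δ_1) = -48
Natural end conditions: M_0 = M_3 = 0.
Forward elimination and back-substitution give M_0 = 0, M_1 = 15/2, M_2 = -21/2, M_3 = 0.
On [2, 3], S(t) = 7 - 7/2·(t - 2) - 21/4·(t - 2)² + 7/4·(t - 2)³.
With (t - 2) = 3/4: S(11/4) = 553/256.

2.1602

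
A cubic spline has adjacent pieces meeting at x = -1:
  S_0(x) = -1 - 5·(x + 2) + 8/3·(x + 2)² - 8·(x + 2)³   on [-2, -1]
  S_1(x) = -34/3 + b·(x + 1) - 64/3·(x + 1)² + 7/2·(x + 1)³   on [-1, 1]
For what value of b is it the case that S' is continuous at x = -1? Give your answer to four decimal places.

-23.6667

S_0'(x) = -5 + 16/3·(x + 2) - 24·(x + 2)², so S_0'(-1) = -71/3. On the right, S_1'(-1) = b, so b = -71/3.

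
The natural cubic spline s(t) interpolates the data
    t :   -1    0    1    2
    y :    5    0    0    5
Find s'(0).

Let σ_i = s''(x_i). Step sizes h_i = 1, 1, 1; slopes of the chords Δ_i = (y_(i+1) - y_i)/h_i = -5, 0, 5.
  1·σ_0 + 4·σ_1 + 1·σ_2 = 6(Δ_1 - Δ_0) = 30
  1·σ_1 + 4·σ_2 + 1·σ_3 = 6(Δ_2 - Δ_1) = 30
Natural end conditions: σ_0 = σ_3 = 0.
Forward elimination and back-substitution give σ_0 = 0, σ_1 = 6, σ_2 = 6, σ_3 = 0.
On [0, 1], s'(t) = b_1 + 2c_1·t + 3d_1·t² with b_1 = Δ_1 - h_1(2σ_1 + σ_2)/6 = -3, c_1 = σ_1/2 = 3, d_1 = (σ_2 - σ_1)/(6h_1) = 0. So s'(0) = -3.

-3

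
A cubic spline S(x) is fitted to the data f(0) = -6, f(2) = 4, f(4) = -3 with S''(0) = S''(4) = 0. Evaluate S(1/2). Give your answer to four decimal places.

-2.5039

Put M_i = S'' at the i-th knot. Here h = (2, 2) and Δ = (5, -7/2), so the interior equations h_(i-1)·M_(i-1) + 2(h_(i-1)+h_i)·M_i + h_i·M_(i+1) = 6(Δ_i − Δ_(i-1)) read
  2·M_0 + 8·M_1 + 2·M_2 = 6(Δ_1 - Δ_0) = -51
Natural end conditions: M_0 = M_2 = 0.
Hence M_0 = 0, M_1 = -51/8, M_2 = 0.
On [0, 2], S(x) = -6 + 57/8·x + 0·x² - 17/32·x³.
With x = 1/2: S(1/2) = -641/256.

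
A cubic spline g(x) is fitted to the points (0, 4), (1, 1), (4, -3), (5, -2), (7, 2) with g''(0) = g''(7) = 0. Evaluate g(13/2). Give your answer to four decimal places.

Write M_i for g''(x_i). With h_i = 1, 3, 1, 2 and divided differences Δ_i = -3, -4/3, 1, 2, the continuity of g' gives the tridiagonal system
  1·M_0 + 8·M_1 + 3·M_2 = 6(Δ_1 - Δ_0) = 10
  3·M_1 + 8·M_2 + 1·M_3 = 6(Δ_2 - Δ_1) = 14
  1·M_2 + 6·M_3 + 2·M_4 = 6(Δ_3 - Δ_2) = 6
Natural end conditions: M_0 = M_4 = 0.
Solving: M_0 = 0, M_1 = 118/161, M_2 = 222/161, M_3 = 124/161, M_4 = 0.
On [5, 7], g(x) = -2 + 718/483·(x - 5) + 62/161·(x - 5)² - 31/483·(x - 5)³.
With (x - 5) = 3/2: g(13/2) = 1133/1288.

0.8797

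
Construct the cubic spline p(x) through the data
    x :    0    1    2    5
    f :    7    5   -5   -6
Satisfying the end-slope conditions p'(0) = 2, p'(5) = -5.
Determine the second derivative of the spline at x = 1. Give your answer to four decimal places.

-14.0690

With σ_i denoting the second derivative at x_i, h_i = 1, 1, 3, and Δ_i = (y_(i+1) − y_i)/h_i = -2, -10, -1/3:
  1·σ_0 + 4·σ_1 + 1·σ_2 = 6(Δ_1 - Δ_0) = -48
  1·σ_1 + 8·σ_2 + 3·σ_3 = 6(Δ_2 - Δ_1) = 58
Clamped end conditions give two more equations: 2h_0·σ_0 + h_0·σ_1 = 6(Δ_0 - p'(0)) = -24 and h_2·σ_2 + 2h_2·σ_3 = 6(p'(5) - Δ_2) = -28.
Forward elimination and back-substitution give σ_0 = -144/29, σ_1 = -408/29, σ_2 = 384/29, σ_3 = -982/87.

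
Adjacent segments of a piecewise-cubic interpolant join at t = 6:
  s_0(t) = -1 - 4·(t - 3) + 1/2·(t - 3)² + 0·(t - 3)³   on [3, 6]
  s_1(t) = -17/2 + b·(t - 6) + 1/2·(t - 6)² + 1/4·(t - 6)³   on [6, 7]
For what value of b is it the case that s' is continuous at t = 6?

-1

s_0'(t) = -4 + 1·(t - 3) + 0·(t - 3)², so s_0'(6) = -1. On the right, s_1'(6) = b, so b = -1.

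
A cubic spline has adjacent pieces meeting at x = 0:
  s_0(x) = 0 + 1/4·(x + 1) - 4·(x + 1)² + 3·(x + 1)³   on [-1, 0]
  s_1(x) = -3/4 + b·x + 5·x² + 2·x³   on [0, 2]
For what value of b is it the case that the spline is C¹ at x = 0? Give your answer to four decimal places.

1.2500

s_0'(x) = 1/4 - 8·(x + 1) + 9·(x + 1)², so s_0'(0) = 5/4. On the right, s_1'(0) = b, so b = 5/4.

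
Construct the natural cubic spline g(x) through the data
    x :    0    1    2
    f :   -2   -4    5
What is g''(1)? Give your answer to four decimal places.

Write σ_i for g''(x_i). With h_i = 1, 1 and divided differences Δ_i = -2, 9, the continuity of g' gives the tridiagonal system
  1·σ_0 + 4·σ_1 + 1·σ_2 = 6(Δ_1 - Δ_0) = 66
Natural end conditions: σ_0 = σ_2 = 0.
Hence σ_0 = 0, σ_1 = 33/2, σ_2 = 0.

16.5000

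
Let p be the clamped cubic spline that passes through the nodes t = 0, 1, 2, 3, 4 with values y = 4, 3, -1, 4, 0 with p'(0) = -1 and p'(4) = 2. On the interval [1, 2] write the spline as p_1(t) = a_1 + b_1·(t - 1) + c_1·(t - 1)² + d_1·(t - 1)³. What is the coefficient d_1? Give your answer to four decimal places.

With m_i denoting the second derivative at x_i, h_i = 1, 1, 1, 1, and Δ_i = (y_(i+1) − y_i)/h_i = -1, -4, 5, -4:
  1·m_0 + 4·m_1 + 1·m_2 = 6(Δ_1 - Δ_0) = -18
  1·m_1 + 4·m_2 + 1·m_3 = 6(Δ_2 - Δ_1) = 54
  1·m_2 + 4·m_3 + 1·m_4 = 6(Δ_3 - Δ_2) = -54
Clamped end conditions give two more equations: 2h_0·m_0 + h_0·m_1 = 6(Δ_0 - p'(0)) = 0 and h_3·m_3 + 2h_3·m_4 = 6(p'(4) - Δ_3) = 36.
Hence m_0 = 165/28, m_1 = -165/14, m_2 = 93/4, m_3 = -381/14, m_4 = 885/28.
On [1, 2], with p_1(t) = a_1 + b_1·(t - 1) + c_1·(t - 1)² + d_1·(t - 1)³: c_1 = m_1/2 = -165/28, d_1 = (m_2 - m_1)/(6h_1) = 327/56, b_1 = Δ_1 - h_1(2m_1 + m_2)/6 = -221/56.

5.8393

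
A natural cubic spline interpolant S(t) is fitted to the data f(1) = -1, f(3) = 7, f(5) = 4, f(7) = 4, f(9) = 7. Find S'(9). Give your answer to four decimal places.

1.6964

Write σ_i for S''(x_i). With h_i = 2, 2, 2, 2 and divided differences Δ_i = 4, -3/2, 0, 3/2, the continuity of S' gives the tridiagonal system
  2·σ_0 + 8·σ_1 + 2·σ_2 = 6(Δ_1 - Δ_0) = -33
  2·σ_1 + 8·σ_2 + 2·σ_3 = 6(Δ_2 - Δ_1) = 9
  2·σ_2 + 8·σ_3 + 2·σ_4 = 6(Δ_3 - Δ_2) = 9
Natural end conditions: σ_0 = σ_4 = 0.
Forward elimination and back-substitution give σ_0 = 0, σ_1 = -261/56, σ_2 = 15/7, σ_3 = 33/56, σ_4 = 0.
On [7, 9], S'(t) = b_3 + 2c_3·(t - 7) + 3d_3·(t - 7)² with b_3 = Δ_3 - h_3(2σ_3 + σ_4)/6 = 31/28, c_3 = σ_3/2 = 33/112, d_3 = (σ_4 - σ_3)/(6h_3) = -11/224. So S'(9) = 95/56.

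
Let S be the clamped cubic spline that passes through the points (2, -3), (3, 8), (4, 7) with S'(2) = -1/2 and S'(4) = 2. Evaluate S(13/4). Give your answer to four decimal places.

8.7520

With M_i denoting the second derivative at x_i, h_i = 1, 1, and Δ_i = (y_(i+1) − y_i)/h_i = 11, -1:
  1·M_0 + 4·M_1 + 1·M_2 = 6(Δ_1 - Δ_0) = -72
Clamped end conditions give two more equations: 2h_0·M_0 + h_0·M_1 = 6(Δ_0 - S'(2)) = 69 and h_1·M_1 + 2h_1·M_2 = 6(S'(4) - Δ_1) = 18.
Forward elimination and back-substitution give M_0 = 215/4, M_1 = -77/2, M_2 = 113/4.
On [3, 4], S(t) = 8 + 57/8·(t - 3) - 77/4·(t - 3)² + 89/8·(t - 3)³.
With (t - 3) = 1/4: S(13/4) = 4481/512.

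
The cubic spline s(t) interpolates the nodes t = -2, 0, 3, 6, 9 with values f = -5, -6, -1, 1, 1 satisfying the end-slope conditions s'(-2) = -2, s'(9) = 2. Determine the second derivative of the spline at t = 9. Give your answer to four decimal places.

2.3920

With M_i denoting the second derivative at x_i, h_i = 2, 3, 3, 3, and Δ_i = (y_(i+1) − y_i)/h_i = -1/2, 5/3, 2/3, 0:
  2·M_0 + 10·M_1 + 3·M_2 = 6(Δ_1 - Δ_0) = 13
  3·M_1 + 12·M_2 + 3·M_3 = 6(Δ_2 - Δ_1) = -6
  3·M_2 + 12·M_3 + 3·M_4 = 6(Δ_3 - Δ_2) = -4
Clamped end conditions give two more equations: 2h_0·M_0 + h_0·M_1 = 6(Δ_0 - s'(-2)) = 9 and h_3·M_3 + 2h_3·M_4 = 6(s'(9) - Δ_3) = 12.
Forward elimination and back-substitution give M_0 = 477/284, M_1 = 81/71, M_2 = -251/426, M_3 = -167/213, M_4 = 1019/426.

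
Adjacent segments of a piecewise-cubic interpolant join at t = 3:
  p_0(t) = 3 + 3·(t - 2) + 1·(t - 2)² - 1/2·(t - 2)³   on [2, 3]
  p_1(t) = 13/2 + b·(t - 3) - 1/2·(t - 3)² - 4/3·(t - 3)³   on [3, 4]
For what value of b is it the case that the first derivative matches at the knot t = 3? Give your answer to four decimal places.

3.5000

p_0'(t) = 3 + 2·(t - 2) - 3/2·(t - 2)², so p_0'(3) = 7/2. On the right, p_1'(3) = b, so b = 7/2.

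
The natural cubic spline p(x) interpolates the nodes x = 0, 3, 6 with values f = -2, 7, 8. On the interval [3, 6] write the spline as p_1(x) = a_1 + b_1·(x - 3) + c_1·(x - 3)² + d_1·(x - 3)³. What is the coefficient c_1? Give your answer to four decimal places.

-0.6667

Let M_i = p''(x_i). Step sizes h_i = 3, 3; slopes of the chords Δ_i = (y_(i+1) - y_i)/h_i = 3, 1/3.
  3·M_0 + 12·M_1 + 3·M_2 = 6(Δ_1 - Δ_0) = -16
Natural end conditions: M_0 = M_2 = 0.
Forward elimination and back-substitution give M_0 = 0, M_1 = -4/3, M_2 = 0.
On [3, 6], with p_1(x) = a_1 + b_1·(x - 3) + c_1·(x - 3)² + d_1·(x - 3)³: c_1 = M_1/2 = -2/3, d_1 = (M_2 - M_1)/(6h_1) = 2/27, b_1 = Δ_1 - h_1(2M_1 + M_2)/6 = 5/3.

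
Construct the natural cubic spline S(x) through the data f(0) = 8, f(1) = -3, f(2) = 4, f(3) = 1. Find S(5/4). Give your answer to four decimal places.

Put M_i = S'' at the i-th knot. Here h = (1, 1, 1) and Δ = (-11, 7, -3), so the interior equations h_(i-1)·M_(i-1) + 2(h_(i-1)+h_i)·M_i + h_i·M_(i+1) = 6(Δ_i − Δ_(i-1)) read
  1·M_0 + 4·M_1 + 1·M_2 = 6(Δ_1 - Δ_0) = 108
  1·M_1 + 4·M_2 + 1·M_3 = 6(Δ_2 - Δ_1) = -60
Natural end conditions: M_0 = M_3 = 0.
Forward elimination and back-substitution give M_0 = 0, M_1 = 164/5, M_2 = -116/5, M_3 = 0.
On [1, 2], S(x) = -3 - 1/15·(x - 1) + 82/5·(x - 1)² - 28/3·(x - 1)³.
With (x - 1) = 1/4: S(5/4) = -171/80.

-2.1375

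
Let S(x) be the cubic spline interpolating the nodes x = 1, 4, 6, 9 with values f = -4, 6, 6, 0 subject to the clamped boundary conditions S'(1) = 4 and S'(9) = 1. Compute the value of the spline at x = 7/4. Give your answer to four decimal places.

-1.0003

Write M_i for S''(x_i). With h_i = 3, 2, 3 and divided differences Δ_i = 10/3, 0, -2, the continuity of S' gives the tridiagonal system
  3·M_0 + 10·M_1 + 2·M_2 = 6(Δ_1 - Δ_0) = -20
  2·M_1 + 10·M_2 + 3·M_3 = 6(Δ_2 - Δ_1) = -12
Clamped end conditions give two more equations: 2h_0·M_0 + h_0·M_1 = 6(Δ_0 - S'(1)) = -4 and h_2·M_2 + 2h_2·M_3 = 6(S'(9) - Δ_2) = 18.
Forward elimination and back-substitution give M_0 = 40/273, M_1 = -148/91, M_2 = -190/91, M_3 = 368/91.
On [1, 4], S(x) = -4 + 4·(x - 1) + 20/273·(x - 1)² - 242/2457·(x - 1)³.
With (x - 1) = 3/4: S(7/4) = -2913/2912.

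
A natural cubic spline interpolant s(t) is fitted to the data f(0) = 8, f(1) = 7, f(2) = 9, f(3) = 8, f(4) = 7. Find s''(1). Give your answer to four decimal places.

Write σ_i for s''(x_i). With h_i = 1, 1, 1, 1 and divided differences Δ_i = -1, 2, -1, -1, the continuity of s' gives the tridiagonal system
  1·σ_0 + 4·σ_1 + 1·σ_2 = 6(Δ_1 - Δ_0) = 18
  1·σ_1 + 4·σ_2 + 1·σ_3 = 6(Δ_2 - Δ_1) = -18
  1·σ_2 + 4·σ_3 + 1·σ_4 = 6(Δ_3 - Δ_2) = 0
Natural end conditions: σ_0 = σ_4 = 0.
Forward elimination and back-substitution give σ_0 = 0, σ_1 = 171/28, σ_2 = -45/7, σ_3 = 45/28, σ_4 = 0.

6.1071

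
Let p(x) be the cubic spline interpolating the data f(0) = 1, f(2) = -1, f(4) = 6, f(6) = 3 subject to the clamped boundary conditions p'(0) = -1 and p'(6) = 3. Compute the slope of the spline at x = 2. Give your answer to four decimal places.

2.0667

With M_i denoting the second derivative at x_i, h_i = 2, 2, 2, and Δ_i = (y_(i+1) − y_i)/h_i = -1, 7/2, -3/2:
  2·M_0 + 8·M_1 + 2·M_2 = 6(Δ_1 - Δ_0) = 27
  2·M_1 + 8·M_2 + 2·M_3 = 6(Δ_2 - Δ_1) = -30
Clamped end conditions give two more equations: 2h_0·M_0 + h_0·M_1 = 6(Δ_0 - p'(0)) = 0 and h_2·M_2 + 2h_2·M_3 = 6(p'(6) - Δ_2) = 27.
Hence M_0 = -46/15, M_1 = 92/15, M_2 = -239/30, M_3 = 161/15.
On [2, 4], p'(x) = b_1 + 2c_1·(x - 2) + 3d_1·(x - 2)² with b_1 = Δ_1 - h_1(2M_1 + M_2)/6 = 31/15, c_1 = M_1/2 = 46/15, d_1 = (M_2 - M_1)/(6h_1) = -47/40. So p'(2) = 31/15.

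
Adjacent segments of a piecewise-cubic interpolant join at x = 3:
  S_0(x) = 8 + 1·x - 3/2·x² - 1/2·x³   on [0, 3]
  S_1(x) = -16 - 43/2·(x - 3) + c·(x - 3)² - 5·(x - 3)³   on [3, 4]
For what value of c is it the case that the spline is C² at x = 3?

S_0''(x) = -3 - 3·x, so S_0''(3) = -12. On the right, S_1''(3) = 2c, so c = -6.

-6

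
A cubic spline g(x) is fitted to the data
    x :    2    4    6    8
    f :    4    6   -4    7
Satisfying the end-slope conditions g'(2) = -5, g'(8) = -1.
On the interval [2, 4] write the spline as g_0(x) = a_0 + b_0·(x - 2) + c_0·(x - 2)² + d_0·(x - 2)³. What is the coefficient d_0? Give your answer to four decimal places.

-2.2583

With m_i denoting the second derivative at x_i, h_i = 2, 2, 2, and Δ_i = (y_(i+1) − y_i)/h_i = 1, -5, 11/2:
  2·m_0 + 8·m_1 + 2·m_2 = 6(Δ_1 - Δ_0) = -36
  2·m_1 + 8·m_2 + 2·m_3 = 6(Δ_2 - Δ_1) = 63
Clamped end conditions give two more equations: 2h_0·m_0 + h_0·m_1 = 6(Δ_0 - g'(2)) = 36 and h_2·m_2 + 2h_2·m_3 = 6(g'(8) - Δ_2) = -39.
Forward elimination and back-substitution give m_0 = 451/30, m_1 = -181/15, m_2 = 457/30, m_3 = -521/30.
On [2, 4], with g_0(x) = a_0 + b_0·(x - 2) + c_0·(x - 2)² + d_0·(x - 2)³: c_0 = m_0/2 = 451/60, d_0 = (m_1 - m_0)/(6h_0) = -271/120, b_0 = Δ_0 - h_0(2m_0 + m_1)/6 = -5.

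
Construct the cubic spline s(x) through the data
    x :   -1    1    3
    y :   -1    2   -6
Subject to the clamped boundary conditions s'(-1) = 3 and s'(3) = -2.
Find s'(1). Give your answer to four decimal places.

Write m_i for s''(x_i). With h_i = 2, 2 and divided differences Δ_i = 3/2, -4, the continuity of s' gives the tridiagonal system
  2·m_0 + 8·m_1 + 2·m_2 = 6(Δ_1 - Δ_0) = -33
Clamped end conditions give two more equations: 2h_0·m_0 + h_0·m_1 = 6(Δ_0 - s'(-1)) = -9 and h_1·m_1 + 2h_1·m_2 = 6(s'(3) - Δ_1) = 12.
Hence m_0 = 5/8, m_1 = -23/4, m_2 = 47/8.
On [1, 3], s'(x) = b_1 + 2c_1·(x - 1) + 3d_1·(x - 1)² with b_1 = Δ_1 - h_1(2m_1 + m_2)/6 = -17/8, c_1 = m_1/2 = -23/8, d_1 = (m_2 - m_1)/(6h_1) = 31/32. So s'(1) = -17/8.

-2.1250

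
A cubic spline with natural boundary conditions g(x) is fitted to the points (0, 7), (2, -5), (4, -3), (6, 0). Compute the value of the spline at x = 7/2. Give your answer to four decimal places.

-4.1406

Let σ_i = g''(x_i). Step sizes h_i = 2, 2, 2; slopes of the chords Δ_i = (y_(i+1) - y_i)/h_i = -6, 1, 3/2.
  2·σ_0 + 8·σ_1 + 2·σ_2 = 6(Δ_1 - Δ_0) = 42
  2·σ_1 + 8·σ_2 + 2·σ_3 = 6(Δ_2 - Δ_1) = 3
Natural end conditions: σ_0 = σ_3 = 0.
Solving the tridiagonal system: σ_0 = 0, σ_1 = 11/2, σ_2 = -1, σ_3 = 0.
On [2, 4], g(x) = -5 - 7/3·(x - 2) + 11/4·(x - 2)² - 13/24·(x - 2)³.
With (x - 2) = 3/2: g(7/2) = -265/64.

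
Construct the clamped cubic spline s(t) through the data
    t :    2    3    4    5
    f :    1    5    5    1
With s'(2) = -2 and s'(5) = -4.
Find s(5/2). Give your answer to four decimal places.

2.2167

Put σ_i = s'' at the i-th knot. Here h = (1, 1, 1) and Δ = (4, 0, -4), so the interior equations h_(i-1)·σ_(i-1) + 2(h_(i-1)+h_i)·σ_i + h_i·σ_(i+1) = 6(Δ_i − Δ_(i-1)) read
  1·σ_0 + 4·σ_1 + 1·σ_2 = 6(Δ_1 - Δ_0) = -24
  1·σ_1 + 4·σ_2 + 1·σ_3 = 6(Δ_2 - Δ_1) = -24
Clamped end conditions give two more equations: 2h_0·σ_0 + h_0·σ_1 = 6(Δ_0 - s'(2)) = 36 and h_2·σ_2 + 2h_2·σ_3 = 6(s'(5) - Δ_2) = 0.
Hence σ_0 = 352/15, σ_1 = -164/15, σ_2 = -56/15, σ_3 = 28/15.
On [2, 3], s(t) = 1 - 2·(t - 2) + 176/15·(t - 2)² - 86/15·(t - 2)³.
With (t - 2) = 1/2: s(5/2) = 133/60.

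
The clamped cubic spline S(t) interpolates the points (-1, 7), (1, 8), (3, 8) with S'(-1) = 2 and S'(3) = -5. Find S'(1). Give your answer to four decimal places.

Write m_i for S''(x_i). With h_i = 2, 2 and divided differences Δ_i = 1/2, 0, the continuity of S' gives the tridiagonal system
  2·m_0 + 8·m_1 + 2·m_2 = 6(Δ_1 - Δ_0) = -3
Clamped end conditions give two more equations: 2h_0·m_0 + h_0·m_1 = 6(Δ_0 - S'(-1)) = -9 and h_1·m_1 + 2h_1·m_2 = 6(S'(3) - Δ_1) = -30.
Solving: m_0 = -29/8, m_1 = 11/4, m_2 = -71/8.
On [1, 3], S'(t) = b_1 + 2c_1·(t - 1) + 3d_1·(t - 1)² with b_1 = Δ_1 - h_1(2m_1 + m_2)/6 = 9/8, c_1 = m_1/2 = 11/8, d_1 = (m_2 - m_1)/(6h_1) = -31/32. So S'(1) = 9/8.

1.1250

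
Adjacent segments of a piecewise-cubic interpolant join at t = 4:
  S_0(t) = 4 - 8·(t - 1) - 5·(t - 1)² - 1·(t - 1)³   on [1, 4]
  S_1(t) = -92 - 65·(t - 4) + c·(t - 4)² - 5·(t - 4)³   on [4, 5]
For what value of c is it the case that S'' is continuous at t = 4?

S_0''(t) = -10 - 6·(t - 1), so S_0''(4) = -28. On the right, S_1''(4) = 2c, so c = -14.

-14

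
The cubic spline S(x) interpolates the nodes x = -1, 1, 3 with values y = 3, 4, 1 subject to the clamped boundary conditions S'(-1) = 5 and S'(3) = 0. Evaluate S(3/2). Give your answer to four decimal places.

With M_i denoting the second derivative at x_i, h_i = 2, 2, and Δ_i = (y_(i+1) − y_i)/h_i = 1/2, -3/2:
  2·M_0 + 8·M_1 + 2·M_2 = 6(Δ_1 - Δ_0) = -12
Clamped end conditions give two more equations: 2h_0·M_0 + h_0·M_1 = 6(Δ_0 - S'(-1)) = -27 and h_1·M_1 + 2h_1·M_2 = 6(S'(3) - Δ_1) = 9.
Forward elimination and back-substitution give M_0 = -13/2, M_1 = -1/2, M_2 = 5/2.
On [1, 3], S(x) = 4 - 2·(x - 1) - 1/4·(x - 1)² + 1/4·(x - 1)³.
With (x - 1) = 1/2: S(3/2) = 95/32.

2.9688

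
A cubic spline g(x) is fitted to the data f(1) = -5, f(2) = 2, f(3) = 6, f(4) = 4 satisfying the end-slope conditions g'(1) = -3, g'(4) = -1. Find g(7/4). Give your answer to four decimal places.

With m_i denoting the second derivative at x_i, h_i = 1, 1, 1, and Δ_i = (y_(i+1) − y_i)/h_i = 7, 4, -2:
  1·m_0 + 4·m_1 + 1·m_2 = 6(Δ_1 - Δ_0) = -18
  1·m_1 + 4·m_2 + 1·m_3 = 6(Δ_2 - Δ_1) = -36
Clamped end conditions give two more equations: 2h_0·m_0 + h_0·m_1 = 6(Δ_0 - g'(1)) = 60 and h_2·m_2 + 2h_2·m_3 = 6(g'(4) - Δ_2) = 6.
Solving: m_0 = 536/15, m_1 = -172/15, m_2 = -118/15, m_3 = 104/15.
On [1, 2], g(x) = -5 - 3·(x - 1) + 268/15·(x - 1)² - 118/15·(x - 1)³.
With (x - 1) = 3/4: g(7/4) = -83/160.

-0.5188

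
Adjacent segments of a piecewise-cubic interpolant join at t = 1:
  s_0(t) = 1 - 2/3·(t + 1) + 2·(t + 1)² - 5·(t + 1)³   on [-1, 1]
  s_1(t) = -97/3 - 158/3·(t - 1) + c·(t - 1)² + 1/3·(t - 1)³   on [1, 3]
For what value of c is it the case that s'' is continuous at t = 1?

-28

s_0''(t) = 4 - 30·(t + 1), so s_0''(1) = -56. On the right, s_1''(1) = 2c, so c = -28.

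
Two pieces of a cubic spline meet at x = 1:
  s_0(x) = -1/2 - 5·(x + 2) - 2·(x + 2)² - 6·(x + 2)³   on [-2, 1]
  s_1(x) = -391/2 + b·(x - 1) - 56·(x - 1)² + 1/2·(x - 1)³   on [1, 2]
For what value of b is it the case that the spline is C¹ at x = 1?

-179

s_0'(x) = -5 - 4·(x + 2) - 18·(x + 2)², so s_0'(1) = -179. On the right, s_1'(1) = b, so b = -179.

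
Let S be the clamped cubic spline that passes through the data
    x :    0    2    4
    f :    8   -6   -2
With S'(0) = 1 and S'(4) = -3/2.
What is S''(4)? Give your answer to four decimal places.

-12.6250

With m_i denoting the second derivative at x_i, h_i = 2, 2, and Δ_i = (y_(i+1) − y_i)/h_i = -7, 2:
  2·m_0 + 8·m_1 + 2·m_2 = 6(Δ_1 - Δ_0) = 54
Clamped end conditions give two more equations: 2h_0·m_0 + h_0·m_1 = 6(Δ_0 - S'(0)) = -48 and h_1·m_1 + 2h_1·m_2 = 6(S'(4) - Δ_1) = -21.
Hence m_0 = -155/8, m_1 = 59/4, m_2 = -101/8.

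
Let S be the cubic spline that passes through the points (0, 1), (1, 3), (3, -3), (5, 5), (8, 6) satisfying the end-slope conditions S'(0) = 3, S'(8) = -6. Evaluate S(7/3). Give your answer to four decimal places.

With M_i denoting the second derivative at x_i, h_i = 1, 2, 2, 3, and Δ_i = (y_(i+1) − y_i)/h_i = 2, -3, 4, 1/3:
  1·M_0 + 6·M_1 + 2·M_2 = 6(Δ_1 - Δ_0) = -30
  2·M_1 + 8·M_2 + 2·M_3 = 6(Δ_2 - Δ_1) = 42
  2·M_2 + 10·M_3 + 3·M_4 = 6(Δ_3 - Δ_2) = -22
Clamped end conditions give two more equations: 2h_0·M_0 + h_0·M_1 = 6(Δ_0 - S'(0)) = -6 and h_3·M_3 + 2h_3·M_4 = 6(S'(8) - Δ_3) = -38.
Solving: M_0 = 91/106, M_1 = -409/53, M_2 = 1637/212, M_3 = -115/53, M_4 = -1669/318.
On [1, 3], S(x) = 3 - 91/212·(x - 1) - 409/106·(x - 1)² + 1091/848·(x - 1)³.
With (x - 1) = 4/3: S(7/3) = -1978/1431.

-1.3823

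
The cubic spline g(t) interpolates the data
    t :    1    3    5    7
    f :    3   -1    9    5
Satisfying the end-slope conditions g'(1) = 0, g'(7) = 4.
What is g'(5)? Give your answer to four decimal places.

0.7333

Let σ_i = g''(x_i). Step sizes h_i = 2, 2, 2; slopes of the chords Δ_i = (y_(i+1) - y_i)/h_i = -2, 5, -2.
  2·σ_0 + 8·σ_1 + 2·σ_2 = 6(Δ_1 - Δ_0) = 42
  2·σ_1 + 8·σ_2 + 2·σ_3 = 6(Δ_2 - Δ_1) = -42
Clamped end conditions give two more equations: 2h_0·σ_0 + h_0·σ_1 = 6(Δ_0 - g'(1)) = -12 and h_2·σ_2 + 2h_2·σ_3 = 6(g'(7) - Δ_2) = 36.
Solving: σ_0 = -121/15, σ_1 = 152/15, σ_2 = -172/15, σ_3 = 221/15.
On [5, 7], g'(t) = b_2 + 2c_2·(t - 5) + 3d_2·(t - 5)² with b_2 = Δ_2 - h_2(2σ_2 + σ_3)/6 = 11/15, c_2 = σ_2/2 = -86/15, d_2 = (σ_3 - σ_2)/(6h_2) = 131/60. So g'(5) = 11/15.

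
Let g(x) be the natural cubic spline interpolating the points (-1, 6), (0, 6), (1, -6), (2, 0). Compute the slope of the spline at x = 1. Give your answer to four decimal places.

-5.2000

With M_i denoting the second derivative at x_i, h_i = 1, 1, 1, and Δ_i = (y_(i+1) − y_i)/h_i = 0, -12, 6:
  1·M_0 + 4·M_1 + 1·M_2 = 6(Δ_1 - Δ_0) = -72
  1·M_1 + 4·M_2 + 1·M_3 = 6(Δ_2 - Δ_1) = 108
Natural end conditions: M_0 = M_3 = 0.
Forward elimination and back-substitution give M_0 = 0, M_1 = -132/5, M_2 = 168/5, M_3 = 0.
On [1, 2], g'(x) = b_2 + 2c_2·(x - 1) + 3d_2·(x - 1)² with b_2 = Δ_2 - h_2(2M_2 + M_3)/6 = -26/5, c_2 = M_2/2 = 84/5, d_2 = (M_3 - M_2)/(6h_2) = -28/5. So g'(1) = -26/5.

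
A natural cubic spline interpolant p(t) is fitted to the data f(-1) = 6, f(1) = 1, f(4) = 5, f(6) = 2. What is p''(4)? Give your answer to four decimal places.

-2.6264

Write M_i for p''(x_i). With h_i = 2, 3, 2 and divided differences Δ_i = -5/2, 4/3, -3/2, the continuity of p' gives the tridiagonal system
  2·M_0 + 10·M_1 + 3·M_2 = 6(Δ_1 - Δ_0) = 23
  3·M_1 + 10·M_2 + 2·M_3 = 6(Δ_2 - Δ_1) = -17
Natural end conditions: M_0 = M_3 = 0.
Hence M_0 = 0, M_1 = 281/91, M_2 = -239/91, M_3 = 0.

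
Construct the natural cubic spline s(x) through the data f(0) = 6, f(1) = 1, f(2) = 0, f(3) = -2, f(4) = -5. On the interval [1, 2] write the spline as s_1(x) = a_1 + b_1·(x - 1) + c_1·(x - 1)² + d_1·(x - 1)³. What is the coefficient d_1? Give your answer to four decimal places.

-1.6250

Let σ_i = s''(x_i). Step sizes h_i = 1, 1, 1, 1; slopes of the chords Δ_i = (y_(i+1) - y_i)/h_i = -5, -1, -2, -3.
  1·σ_0 + 4·σ_1 + 1·σ_2 = 6(Δ_1 - Δ_0) = 24
  1·σ_1 + 4·σ_2 + 1·σ_3 = 6(Δ_2 - Δ_1) = -6
  1·σ_2 + 4·σ_3 + 1·σ_4 = 6(Δ_3 - Δ_2) = -6
Natural end conditions: σ_0 = σ_4 = 0.
Solving the tridiagonal system: σ_0 = 0, σ_1 = 27/4, σ_2 = -3, σ_3 = -3/4, σ_4 = 0.
On [1, 2], with s_1(x) = a_1 + b_1·(x - 1) + c_1·(x - 1)² + d_1·(x - 1)³: c_1 = σ_1/2 = 27/8, d_1 = (σ_2 - σ_1)/(6h_1) = -13/8, b_1 = Δ_1 - h_1(2σ_1 + σ_2)/6 = -11/4.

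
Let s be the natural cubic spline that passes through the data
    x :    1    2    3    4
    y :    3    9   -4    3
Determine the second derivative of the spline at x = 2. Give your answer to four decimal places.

With M_i denoting the second derivative at x_i, h_i = 1, 1, 1, and Δ_i = (y_(i+1) − y_i)/h_i = 6, -13, 7:
  1·M_0 + 4·M_1 + 1·M_2 = 6(Δ_1 - Δ_0) = -114
  1·M_1 + 4·M_2 + 1·M_3 = 6(Δ_2 - Δ_1) = 120
Natural end conditions: M_0 = M_3 = 0.
Hence M_0 = 0, M_1 = -192/5, M_2 = 198/5, M_3 = 0.

-38.4000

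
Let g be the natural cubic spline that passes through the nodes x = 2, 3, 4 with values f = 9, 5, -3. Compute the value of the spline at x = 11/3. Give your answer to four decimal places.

-0.0370

With m_i denoting the second derivative at x_i, h_i = 1, 1, and Δ_i = (y_(i+1) − y_i)/h_i = -4, -8:
  1·m_0 + 4·m_1 + 1·m_2 = 6(Δ_1 - Δ_0) = -24
Natural end conditions: m_0 = m_2 = 0.
Forward elimination and back-substitution give m_0 = 0, m_1 = -6, m_2 = 0.
On [3, 4], g(x) = 5 - 6·(x - 3) - 3·(x - 3)² + 1·(x - 3)³.
With (x - 3) = 2/3: g(11/3) = -1/27.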